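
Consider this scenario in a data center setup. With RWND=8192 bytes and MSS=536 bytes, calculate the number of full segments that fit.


Given: RWND = 8192 bytes, MSS = 536 bytes
Full segments = floor(RWND / MSS)
Full segments = floor(8192 / 536)
Full segments = floor(15.2836) = 15

15


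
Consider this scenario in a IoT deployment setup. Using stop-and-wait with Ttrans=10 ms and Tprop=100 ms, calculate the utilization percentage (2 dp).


Given: Ttrans = 10 ms, Tprop = 100 ms
RTT = 2 * Tprop = 2 * 100 = 200 ms
U = Ttrans / (Ttrans + RTT)
U = 10 / (10 + 200)
U = 10 / 210 = 0.047619
U% = 4.76%

4.76


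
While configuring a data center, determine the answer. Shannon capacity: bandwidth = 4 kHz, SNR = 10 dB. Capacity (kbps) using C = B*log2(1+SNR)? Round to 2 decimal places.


Given: B = 4 kHz, SNR = 10 dB
SNR linear = 10^(10/10) = 10
1 + SNR = 11
log2(11) = 3.4594316186
C = 4 * 1000 * 3.4594316186 = 13837.7265 bps
C = 13.837726 kbps -> 13.84 kbps (2 dp)

13.84


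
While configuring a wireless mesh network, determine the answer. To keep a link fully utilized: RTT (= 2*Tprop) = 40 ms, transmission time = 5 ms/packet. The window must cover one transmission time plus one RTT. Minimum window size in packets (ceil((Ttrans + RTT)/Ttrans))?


Given: Ttrans = 5 ms, RTT = 40 ms (= 2 * Tprop, Tprop = 20 ms)
Time until first ACK returns = Ttrans + RTT = 5 + 40 = 45 ms
Need W * Ttrans >= Ttrans + RTT  ->  W >= (Ttrans + RTT) / Ttrans
(Ttrans + RTT) / Ttrans = 45 / 5 = 9
W_min = ceil(9) = 9

9


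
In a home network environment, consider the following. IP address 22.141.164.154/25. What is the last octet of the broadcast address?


Given: IP = 22.141.164.154, prefix = /25
Host bits = 32 - 25 = 7
Network last octet = 154 AND mask = 128
Host part size = 2^7 - 1 = 127
Broadcast last octet = 128 OR 127 = 255

255


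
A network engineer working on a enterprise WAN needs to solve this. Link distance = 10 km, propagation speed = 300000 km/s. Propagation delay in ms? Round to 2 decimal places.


Given: distance = 10 km, speed = 300000 km/s
Delay = distance / speed = 10 / 300000 seconds
Delay in ms = 10 * 1000 / 300000
Delay = 0.0333 ms
Rounded to 2 dp = 0.03 ms

0.03


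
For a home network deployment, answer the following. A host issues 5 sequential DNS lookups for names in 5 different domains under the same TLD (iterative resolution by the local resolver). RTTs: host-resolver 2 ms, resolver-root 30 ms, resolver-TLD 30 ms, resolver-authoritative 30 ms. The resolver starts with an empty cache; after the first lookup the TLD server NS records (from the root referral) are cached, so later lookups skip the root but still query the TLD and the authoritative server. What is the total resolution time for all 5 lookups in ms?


Lookup 1 (cold cache): local + root + TLD + auth = 2 + 30 + 30 + 30 = 92 ms
Lookups 2..5 (TLD NS cached -> skip root; new domain -> still ask TLD and auth): local + TLD + auth = 2 + 30 + 30 = 62 ms each
Remaining 4 lookups: 4 * 62 = 248 ms
Total = 92 + 248 = 340 ms

340


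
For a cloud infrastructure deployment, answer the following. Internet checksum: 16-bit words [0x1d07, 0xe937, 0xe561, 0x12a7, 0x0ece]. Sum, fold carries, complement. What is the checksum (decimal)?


Given words: [0x1d07, 0xe937, 0xe561, 0x12a7, 0x0ece]
Step 1: Sum all words
Raw sum = 7431 + 59703 + 58721 + 4775 + 3790 = 134420
Step 2: Fold carry: (3348 + 2) = 3350
One's complement = ~3350 & 0xFFFF = 62185

62185


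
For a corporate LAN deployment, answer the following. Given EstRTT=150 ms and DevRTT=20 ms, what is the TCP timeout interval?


Given: EstRTT = 150 ms, DevRTT = 20 ms
Timeout = EstRTT + 4 * DevRTT
4 * DevRTT = 4 * 20 = 80
Timeout = 150 + 80 = 230 ms

230


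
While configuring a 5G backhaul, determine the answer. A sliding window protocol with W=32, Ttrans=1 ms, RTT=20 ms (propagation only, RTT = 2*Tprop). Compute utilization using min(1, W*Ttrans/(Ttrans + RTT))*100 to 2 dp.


Given: W = 32, Ttrans = 1 ms, RTT = 20 ms (= 2 * Tprop, Tprop = 10 ms)
Cycle time = Ttrans + RTT = 1 + 20 = 21 ms (first packet sent until its ACK returns)
W * Ttrans = 32 * 1 = 32 ms of sending per cycle
W * Ttrans / (Ttrans + RTT) = 32 / 21 = 1.523810
U = min(1, 1.523810) = 1.000000
U% = 100.00%

100.00


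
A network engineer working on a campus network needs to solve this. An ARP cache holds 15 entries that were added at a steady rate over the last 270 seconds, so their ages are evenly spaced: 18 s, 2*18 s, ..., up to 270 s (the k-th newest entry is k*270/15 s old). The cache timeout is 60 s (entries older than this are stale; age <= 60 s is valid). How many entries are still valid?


Ages are k * 270/15 s for k = 1..15 (spacing = 18.0000 s).
Entry k is valid iff k * 270/15 <= 60 iff k <= 15 * 60 / 270 = 3.3333
n_valid = floor(3.3333) = 3
(n_stale = 15 - 3 = 12)

3


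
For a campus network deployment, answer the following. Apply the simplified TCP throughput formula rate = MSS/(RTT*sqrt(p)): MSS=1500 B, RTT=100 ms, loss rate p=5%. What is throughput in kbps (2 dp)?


Given: MSS = 1500 bytes, RTT = 100 ms, loss = 5%
RTT in seconds = 100 / 1000 = 0.1
Loss rate = 5% = 0.05
sqrt(loss) = sqrt(0.05) = 0.223606797750
Throughput (bytes/s) = 1500 / (0.1 * 0.223606797750) = 67082.0393
Throughput (kbps) = 67082.0393 * 8 / 1000 = 536.656315 -> 536.66 kbps (2 dp)

536.66


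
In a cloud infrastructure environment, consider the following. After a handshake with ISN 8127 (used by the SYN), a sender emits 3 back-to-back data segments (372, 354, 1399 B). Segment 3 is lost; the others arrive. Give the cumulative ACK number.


SYN uses sequence number 8127; first data byte = ISN + 1 = 8128.
Segment 1: SEQ = 8128, len = 372 B, covers [8128, 8499]
Segment 2: SEQ = 8500, len = 354 B, covers [8500, 8853]
Segment 3: SEQ = 8854, len = 1399 B, covers [8854, 10252] [LOST]
In-order data received: bytes [8128, 8853] (segments 1..2).
Segment 3 missing -> gap begins at byte 8854.
Cumulative ACK = next expected in-order byte = 8128 + 372 + 354 = 8854

8854


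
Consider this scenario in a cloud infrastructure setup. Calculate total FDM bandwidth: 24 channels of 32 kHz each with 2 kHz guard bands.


Given: 24 channels, 32 kHz each, guard = 2 kHz
Channel bandwidth = 24 * 32 = 768 kHz
Guard bands = 23 gaps * 2 kHz = 46 kHz
Total = 768 + 46 = 814 kHz

814


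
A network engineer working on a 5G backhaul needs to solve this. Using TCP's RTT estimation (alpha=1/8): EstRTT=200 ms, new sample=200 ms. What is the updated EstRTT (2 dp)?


Given: EstRTT = 200 ms, SampleRTT = 200 ms, alpha = 1/8
New EstRTT = (1 - alpha) * EstRTT + alpha * SampleRTT
(7/8) * 200 = 175
(1/8) * 200 = 25
New EstRTT = 175 + 25 = 200 ms -> 200.00 ms (2 dp)

200.00


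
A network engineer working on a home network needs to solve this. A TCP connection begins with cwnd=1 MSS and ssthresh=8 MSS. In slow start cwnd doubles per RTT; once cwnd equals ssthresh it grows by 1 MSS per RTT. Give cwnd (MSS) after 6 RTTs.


RTT 0: cwnd = 1 MSS (initial)
RTT 1: cwnd = 2 MSS (slow start, doubled)
RTT 2: cwnd = 4 MSS (slow start, doubled)
RTT 3: cwnd = 8 MSS (slow start, doubled)
RTT 4: cwnd = 9 MSS (congestion avoidance, +1)
RTT 5: cwnd = 10 MSS (congestion avoidance, +1)
RTT 6: cwnd = 11 MSS (congestion avoidance, +1)

11


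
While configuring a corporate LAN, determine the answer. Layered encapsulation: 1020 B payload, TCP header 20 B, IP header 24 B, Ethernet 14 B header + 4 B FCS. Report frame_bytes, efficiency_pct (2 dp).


TCP segment = 1020 + 20 = 1040 B
IP packet = 1040 + 24 = 1064 B
Ethernet frame = 1064 + 14 + 4 = 1082 B
Efficiency = app / frame = 1020 / 1082 = 0.942699 = 94.2699% -> 94.27% (2 dp)

1082, 94.27


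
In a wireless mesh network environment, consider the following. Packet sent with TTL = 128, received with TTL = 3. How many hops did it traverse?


Given: initial TTL = 128, received TTL = 3
Hops = initial TTL - received TTL
Hops = 128 - 3 = 125

125


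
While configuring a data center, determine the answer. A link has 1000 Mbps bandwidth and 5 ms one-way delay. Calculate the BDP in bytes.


Given: bandwidth = 1000 Mbps, delay = 5 ms
BDP in bits = 1000 * 10^6 * 5 / 1000
BDP in bits = 5000000
BDP in bytes = 5000000 / 8 = 625000

625000


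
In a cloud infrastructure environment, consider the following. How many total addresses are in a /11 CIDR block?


Given: CIDR prefix /11
Host bits = 32 - 11 = 21
Total addresses = 2^21 = 2097152

2097152


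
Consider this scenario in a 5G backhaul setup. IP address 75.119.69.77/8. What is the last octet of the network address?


Given: IP = 75.119.69.77, prefix = /8
Subnet mask = 255.0.0.0
Last octet of IP: 77
Last octet of mask: 0
Network last octet = 77 AND 0 = 0

0


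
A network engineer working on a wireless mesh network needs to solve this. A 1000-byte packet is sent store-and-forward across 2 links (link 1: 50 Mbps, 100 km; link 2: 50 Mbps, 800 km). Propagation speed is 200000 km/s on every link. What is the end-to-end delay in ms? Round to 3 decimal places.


Packet = 1000 bytes = 8000 bits. Store-and-forward: sum (t_trans + t_prop) per link.
Link 1: t_trans = 8000/(50*10^6) s = 0.1600 ms; t_prop = 100/200000 s = 0.5000 ms; subtotal = 0.6600 ms
Link 2: t_trans = 8000/(50*10^6) s = 0.1600 ms; t_prop = 800/200000 s = 4.0000 ms; subtotal = 4.1600 ms
End-to-end = 0.6600 + 4.1600 = 4.8200 ms -> 4.820 ms (3 dp)

4.820


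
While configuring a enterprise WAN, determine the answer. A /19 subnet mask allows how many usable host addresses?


Given: subnet mask /19
Host bits = 32 - 19 = 13
Total addresses = 2^13 = 8192
Usable hosts = 8192 - 2 (network + broadcast) = 8190

8190


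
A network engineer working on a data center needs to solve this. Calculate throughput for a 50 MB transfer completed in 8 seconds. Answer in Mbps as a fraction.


Given: file = 50 MB, time = 8 s
File in Mb = 50 * 8 = 400 Mb
Throughput = 400 / 8 Mbps
Throughput = 50 Mbps

50


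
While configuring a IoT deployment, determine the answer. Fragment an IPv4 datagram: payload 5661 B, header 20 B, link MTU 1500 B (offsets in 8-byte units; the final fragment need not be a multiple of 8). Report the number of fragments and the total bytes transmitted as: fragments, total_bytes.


Max data per non-final fragment = floor((MTU - header)/8)*8 = floor((1500 - 20)/8)*8 = floor(1480/8)*8 = 1480 B
Final fragment needs no 8-byte alignment: it can carry up to MTU - header = 1480 B
Non-final fragments needed = ceil((payload - 1480) / 1480) = ceil(4181/1480) = ceil(2.8250) = 3
Number of fragments = 3 + 1 = 4
Fragment sizes (data): 3 * 1480 B + 1221 B (last, 1221 <= 1480 OK)
Total bytes sent = payload + n_frags * header = 5661 + 4*20 = 5661 + 80 = 5741 B

4, 5741


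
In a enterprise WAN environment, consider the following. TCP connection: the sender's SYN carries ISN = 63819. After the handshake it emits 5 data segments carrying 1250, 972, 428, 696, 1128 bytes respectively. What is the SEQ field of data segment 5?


The SYN occupies sequence number ISN = 63819, so the first data byte is ISN + 1 = 63820.
SEQ of data segment i = (ISN + 1) + sum of payload sizes of segments 1..i-1.
Segment 1: SEQ = 63820, payload = 1250 bytes
Segment 2: SEQ = 65070, payload = 972 bytes
Segment 3: SEQ = 66042, payload = 428 bytes
Segment 4: SEQ = 66470, payload = 696 bytes
Segment 5: SEQ = 67166, payload = 1128 bytes
SEQ of segment 5 = 63820 + 1250 + 972 + 428 + 696 = 67166

67166


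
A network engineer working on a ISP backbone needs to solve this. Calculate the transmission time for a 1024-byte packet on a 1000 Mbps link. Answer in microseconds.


Given: packet = 1024 bytes, bandwidth = 1000 Mbps
Packet in bits = 1024 * 8 = 8192 bits
Bandwidth = 1000 * 10^6 = 1000000000 bps
Time = 8192 / 1000000000 seconds
Time in us = 8192 * 10^6 / 1000000000 = 8.192

8.192


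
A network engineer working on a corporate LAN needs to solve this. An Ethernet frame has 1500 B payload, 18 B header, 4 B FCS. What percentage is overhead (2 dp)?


Given: payload = 1500 B, header = 18 B, trailer = 4 B
Overhead bytes = header + trailer = 18 + 4 = 22
Total frame = payload + overhead = 1500 + 22 = 1522
Overhead % = 22 / 1522 * 100 = 1.4455% -> 1.45% (2 dp)

1.45


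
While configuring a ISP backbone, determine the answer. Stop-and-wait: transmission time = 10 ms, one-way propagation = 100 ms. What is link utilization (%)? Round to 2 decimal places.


Given: Ttrans = 10 ms, Tprop = 100 ms
RTT = 2 * Tprop = 2 * 100 = 200 ms
U = Ttrans / (Ttrans + RTT)
U = 10 / (10 + 200)
U = 10 / 210 = 0.047619
U% = 4.76%

4.76


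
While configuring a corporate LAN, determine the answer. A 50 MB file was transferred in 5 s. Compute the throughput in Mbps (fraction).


Given: file = 50 MB, time = 5 s
File in Mb = 50 * 8 = 400 Mb
Throughput = 400 / 5 Mbps
Throughput = 80 Mbps

80


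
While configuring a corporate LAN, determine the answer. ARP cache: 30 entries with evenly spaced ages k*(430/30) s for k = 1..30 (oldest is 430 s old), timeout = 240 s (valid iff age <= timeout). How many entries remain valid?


Ages are k * 430/30 s for k = 1..30 (spacing = 14.3333 s).
Entry k is valid iff k * 430/30 <= 240 iff k <= 30 * 240 / 430 = 16.7442
n_valid = floor(16.7442) = 16
(n_stale = 30 - 16 = 14)

16


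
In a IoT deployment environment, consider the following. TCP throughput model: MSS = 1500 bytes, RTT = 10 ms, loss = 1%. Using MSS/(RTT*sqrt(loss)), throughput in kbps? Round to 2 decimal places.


Given: MSS = 1500 bytes, RTT = 10 ms, loss = 1%
RTT in seconds = 10 / 1000 = 0.01
Loss rate = 1% = 0.01
sqrt(loss) = sqrt(0.01) = 0.1
Throughput (bytes/s) = 1500 / (0.01 * 0.1) = 1500000.0000
Throughput (kbps) = 1500000.0000 * 8 / 1000 = 12000.000000 -> 12000.00 kbps (2 dp)

12000.00


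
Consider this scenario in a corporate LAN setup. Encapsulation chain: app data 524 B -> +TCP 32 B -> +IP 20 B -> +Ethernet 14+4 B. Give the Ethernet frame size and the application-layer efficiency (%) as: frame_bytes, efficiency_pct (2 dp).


TCP segment = 524 + 32 = 556 B
IP packet = 556 + 20 = 576 B
Ethernet frame = 576 + 14 + 4 = 594 B
Efficiency = app / frame = 524 / 594 = 0.882155 = 88.2155% -> 88.22% (2 dp)

594, 88.22


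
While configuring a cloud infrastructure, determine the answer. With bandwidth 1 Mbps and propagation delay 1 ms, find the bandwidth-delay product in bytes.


Given: bandwidth = 1 Mbps, delay = 1 ms
BDP in bits = 1 * 10^6 * 1 / 1000
BDP in bits = 1000
BDP in bytes = 1000 / 8 = 125

125


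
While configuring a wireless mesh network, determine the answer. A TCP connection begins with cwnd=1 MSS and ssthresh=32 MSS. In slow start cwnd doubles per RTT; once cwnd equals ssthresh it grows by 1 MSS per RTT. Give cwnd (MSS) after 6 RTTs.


RTT 0: cwnd = 1 MSS (initial)
RTT 1: cwnd = 2 MSS (slow start, doubled)
RTT 2: cwnd = 4 MSS (slow start, doubled)
RTT 3: cwnd = 8 MSS (slow start, doubled)
RTT 4: cwnd = 16 MSS (slow start, doubled)
RTT 5: cwnd = 32 MSS (slow start, doubled)
RTT 6: cwnd = 33 MSS (congestion avoidance, +1)

33


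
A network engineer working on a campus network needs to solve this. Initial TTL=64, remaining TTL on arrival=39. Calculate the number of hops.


Given: initial TTL = 64, received TTL = 39
Hops = initial TTL - received TTL
Hops = 64 - 39 = 25

25


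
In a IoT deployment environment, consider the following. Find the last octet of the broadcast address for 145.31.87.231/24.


Given: IP = 145.31.87.231, prefix = /24
Host bits = 32 - 24 = 8
Network last octet = 231 AND mask = 0
Host part size = 2^8 - 1 = 255
Broadcast last octet = 0 OR 255 = 255

255


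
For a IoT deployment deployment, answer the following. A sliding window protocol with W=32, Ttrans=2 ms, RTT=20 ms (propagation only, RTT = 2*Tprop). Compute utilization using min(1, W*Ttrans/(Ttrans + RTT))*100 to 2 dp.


Given: W = 32, Ttrans = 2 ms, RTT = 20 ms (= 2 * Tprop, Tprop = 10 ms)
Cycle time = Ttrans + RTT = 2 + 20 = 22 ms (first packet sent until its ACK returns)
W * Ttrans = 32 * 2 = 64 ms of sending per cycle
W * Ttrans / (Ttrans + RTT) = 64 / 22 = 2.909091
U = min(1, 2.909091) = 1.000000
U% = 100.00%

100.00


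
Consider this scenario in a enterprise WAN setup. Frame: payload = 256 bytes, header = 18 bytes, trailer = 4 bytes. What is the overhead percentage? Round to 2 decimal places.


Given: payload = 256 B, header = 18 B, trailer = 4 B
Overhead bytes = header + trailer = 18 + 4 = 22
Total frame = payload + overhead = 256 + 22 = 278
Overhead % = 22 / 278 * 100 = 7.9137% -> 7.91% (2 dp)

7.91


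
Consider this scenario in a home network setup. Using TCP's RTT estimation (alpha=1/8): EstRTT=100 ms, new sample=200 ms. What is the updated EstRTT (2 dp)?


Given: EstRTT = 100 ms, SampleRTT = 200 ms, alpha = 1/8
New EstRTT = (1 - alpha) * EstRTT + alpha * SampleRTT
(7/8) * 100 = 87.5
(1/8) * 200 = 25
New EstRTT = 87.5 + 25 = 112.5 ms -> 112.50 ms (2 dp)

112.50


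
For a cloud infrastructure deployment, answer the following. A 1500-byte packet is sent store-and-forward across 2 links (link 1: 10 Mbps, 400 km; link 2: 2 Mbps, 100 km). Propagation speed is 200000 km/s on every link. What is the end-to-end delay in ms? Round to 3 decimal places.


Packet = 1500 bytes = 12000 bits. Store-and-forward: sum (t_trans + t_prop) per link.
Link 1: t_trans = 12000/(10*10^6) s = 1.2000 ms; t_prop = 400/200000 s = 2.0000 ms; subtotal = 3.2000 ms
Link 2: t_trans = 12000/(2*10^6) s = 6.0000 ms; t_prop = 100/200000 s = 0.5000 ms; subtotal = 6.5000 ms
End-to-end = 3.2000 + 6.5000 = 9.7000 ms -> 9.700 ms (3 dp)

9.700


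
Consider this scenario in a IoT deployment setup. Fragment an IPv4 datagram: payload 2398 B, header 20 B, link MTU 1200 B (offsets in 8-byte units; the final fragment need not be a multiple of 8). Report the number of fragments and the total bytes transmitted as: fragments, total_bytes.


Max data per non-final fragment = floor((MTU - header)/8)*8 = floor((1200 - 20)/8)*8 = floor(1180/8)*8 = 1176 B
Final fragment needs no 8-byte alignment: it can carry up to MTU - header = 1180 B
Non-final fragments needed = ceil((payload - 1180) / 1176) = ceil(1218/1176) = ceil(1.0357) = 2
Number of fragments = 2 + 1 = 3
Fragment sizes (data): 2 * 1176 B + 46 B (last, 46 <= 1180 OK)
Total bytes sent = payload + n_frags * header = 2398 + 3*20 = 2398 + 60 = 2458 B

3, 2458


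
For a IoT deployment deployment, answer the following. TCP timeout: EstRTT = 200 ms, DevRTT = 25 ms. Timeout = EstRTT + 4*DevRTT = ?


Given: EstRTT = 200 ms, DevRTT = 25 ms
Timeout = EstRTT + 4 * DevRTT
4 * DevRTT = 4 * 25 = 100
Timeout = 200 + 100 = 300 ms

300


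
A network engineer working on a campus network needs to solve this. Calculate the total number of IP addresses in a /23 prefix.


Given: CIDR prefix /23
Host bits = 32 - 23 = 9
Total addresses = 2^9 = 512

512


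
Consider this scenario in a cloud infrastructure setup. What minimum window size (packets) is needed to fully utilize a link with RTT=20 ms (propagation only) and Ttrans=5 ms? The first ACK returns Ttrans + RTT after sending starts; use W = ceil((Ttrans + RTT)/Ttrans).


Given: Ttrans = 5 ms, RTT = 20 ms (= 2 * Tprop, Tprop = 10 ms)
Time until first ACK returns = Ttrans + RTT = 5 + 20 = 25 ms
Need W * Ttrans >= Ttrans + RTT  ->  W >= (Ttrans + RTT) / Ttrans
(Ttrans + RTT) / Ttrans = 25 / 5 = 5
W_min = ceil(5) = 5

5


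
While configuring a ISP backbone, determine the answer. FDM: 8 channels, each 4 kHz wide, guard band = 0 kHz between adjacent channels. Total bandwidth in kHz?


Given: 8 channels, 4 kHz each, guard = 0 kHz
Channel bandwidth = 8 * 4 = 32 kHz
Guard bands = 7 gaps * 0 kHz = 0 kHz
Total = 32 + 0 = 32 kHz

32


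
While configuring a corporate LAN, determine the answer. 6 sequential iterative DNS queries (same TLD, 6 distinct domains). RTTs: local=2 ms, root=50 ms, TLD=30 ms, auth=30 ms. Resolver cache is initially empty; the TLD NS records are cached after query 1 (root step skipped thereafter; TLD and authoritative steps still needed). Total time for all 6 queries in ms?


Lookup 1 (cold cache): local + root + TLD + auth = 2 + 50 + 30 + 30 = 112 ms
Lookups 2..6 (TLD NS cached -> skip root; new domain -> still ask TLD and auth): local + TLD + auth = 2 + 30 + 30 = 62 ms each
Remaining 5 lookups: 5 * 62 = 310 ms
Total = 112 + 310 = 422 ms

422


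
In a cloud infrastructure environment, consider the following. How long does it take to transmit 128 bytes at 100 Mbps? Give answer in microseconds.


Given: packet = 128 bytes, bandwidth = 100 Mbps
Packet in bits = 128 * 8 = 1024 bits
Bandwidth = 100 * 10^6 = 100000000 bps
Time = 1024 / 100000000 seconds
Time in us = 1024 * 10^6 / 100000000 = 10.24

10.24


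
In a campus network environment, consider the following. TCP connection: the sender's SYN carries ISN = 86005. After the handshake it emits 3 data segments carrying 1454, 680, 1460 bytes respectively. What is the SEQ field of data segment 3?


The SYN occupies sequence number ISN = 86005, so the first data byte is ISN + 1 = 86006.
SEQ of data segment i = (ISN + 1) + sum of payload sizes of segments 1..i-1.
Segment 1: SEQ = 86006, payload = 1454 bytes
Segment 2: SEQ = 87460, payload = 680 bytes
Segment 3: SEQ = 88140, payload = 1460 bytes
SEQ of segment 3 = 86006 + 1454 + 680 = 88140

88140


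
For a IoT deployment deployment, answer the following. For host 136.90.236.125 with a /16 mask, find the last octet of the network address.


Given: IP = 136.90.236.125, prefix = /16
Subnet mask = 255.255.0.0
Last octet of IP: 125
Last octet of mask: 0
Network last octet = 125 AND 0 = 0

0


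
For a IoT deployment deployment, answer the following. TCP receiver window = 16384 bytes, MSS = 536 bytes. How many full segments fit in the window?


Given: RWND = 16384 bytes, MSS = 536 bytes
Full segments = floor(RWND / MSS)
Full segments = floor(16384 / 536)
Full segments = floor(30.5672) = 30

30


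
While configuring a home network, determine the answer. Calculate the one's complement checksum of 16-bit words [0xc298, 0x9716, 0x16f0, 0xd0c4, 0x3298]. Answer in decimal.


Given words: [0xc298, 0x9716, 0x16f0, 0xd0c4, 0x3298]
Step 1: Sum all words
Raw sum = 49816 + 38678 + 5872 + 53444 + 12952 = 160762
Step 2: Fold carry: (29690 + 2) = 29692
One's complement = ~29692 & 0xFFFF = 35843

35843


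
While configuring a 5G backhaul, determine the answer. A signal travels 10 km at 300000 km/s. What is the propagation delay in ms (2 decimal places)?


Given: distance = 10 km, speed = 300000 km/s
Delay = distance / speed = 10 / 300000 seconds
Delay in ms = 10 * 1000 / 300000
Delay = 0.0333 ms
Rounded to 2 dp = 0.03 ms

0.03


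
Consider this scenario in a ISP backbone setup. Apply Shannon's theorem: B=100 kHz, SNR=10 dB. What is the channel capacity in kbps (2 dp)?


Given: B = 100 kHz, SNR = 10 dB
SNR linear = 10^(10/10) = 10
1 + SNR = 11
log2(11) = 3.4594316186
C = 100 * 1000 * 3.4594316186 = 345943.1619 bps
C = 345.943162 kbps -> 345.94 kbps (2 dp)

345.94


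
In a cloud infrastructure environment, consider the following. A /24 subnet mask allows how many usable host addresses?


Given: subnet mask /24
Host bits = 32 - 24 = 8
Total addresses = 2^8 = 256
Usable hosts = 256 - 2 (network + broadcast) = 254

254


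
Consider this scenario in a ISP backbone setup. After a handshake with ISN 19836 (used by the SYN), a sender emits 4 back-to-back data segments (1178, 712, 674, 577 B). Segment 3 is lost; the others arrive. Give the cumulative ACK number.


SYN uses sequence number 19836; first data byte = ISN + 1 = 19837.
Segment 1: SEQ = 19837, len = 1178 B, covers [19837, 21014]
Segment 2: SEQ = 21015, len = 712 B, covers [21015, 21726]
Segment 3: SEQ = 21727, len = 674 B, covers [21727, 22400] [LOST]
Segment 4: SEQ = 22401, len = 577 B, covers [22401, 22977]
In-order data received: bytes [19837, 21726] (segments 1..2).
Segment 3 missing -> gap begins at byte 21727; later segments buffered out of order.
Cumulative ACK = next expected in-order byte = 19837 + 1178 + 712 = 21727

21727


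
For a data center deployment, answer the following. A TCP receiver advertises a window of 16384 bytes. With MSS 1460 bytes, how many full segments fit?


Given: RWND = 16384 bytes, MSS = 1460 bytes
Full segments = floor(RWND / MSS)
Full segments = floor(16384 / 1460)
Full segments = floor(11.2219) = 11

11


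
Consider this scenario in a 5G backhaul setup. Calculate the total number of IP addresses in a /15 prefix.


Given: CIDR prefix /15
Host bits = 32 - 15 = 17
Total addresses = 2^17 = 131072

131072


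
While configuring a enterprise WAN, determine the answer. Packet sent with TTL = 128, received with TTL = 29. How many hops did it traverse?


Given: initial TTL = 128, received TTL = 29
Hops = initial TTL - received TTL
Hops = 128 - 29 = 99

99


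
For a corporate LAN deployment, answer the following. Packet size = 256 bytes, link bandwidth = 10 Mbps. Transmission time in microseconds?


Given: packet = 256 bytes, bandwidth = 10 Mbps
Packet in bits = 256 * 8 = 2048 bits
Bandwidth = 10 * 10^6 = 10000000 bps
Time = 2048 / 10000000 seconds
Time in us = 2048 * 10^6 / 10000000 = 204.8

204.8


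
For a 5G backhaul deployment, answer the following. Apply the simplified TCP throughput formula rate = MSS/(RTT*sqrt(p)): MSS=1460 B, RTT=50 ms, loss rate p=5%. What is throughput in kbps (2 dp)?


Given: MSS = 1460 bytes, RTT = 50 ms, loss = 5%
RTT in seconds = 50 / 1000 = 0.05
Loss rate = 5% = 0.05
sqrt(loss) = sqrt(0.05) = 0.223606797750
Throughput (bytes/s) = 1460 / (0.05 * 0.223606797750) = 130586.3699
Throughput (kbps) = 130586.3699 * 8 / 1000 = 1044.690959 -> 1044.69 kbps (2 dp)

1044.69


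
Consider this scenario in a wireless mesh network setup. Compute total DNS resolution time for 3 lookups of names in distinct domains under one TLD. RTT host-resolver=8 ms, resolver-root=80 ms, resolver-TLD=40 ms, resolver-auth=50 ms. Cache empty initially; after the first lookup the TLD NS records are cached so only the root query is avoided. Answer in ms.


Lookup 1 (cold cache): local + root + TLD + auth = 8 + 80 + 40 + 50 = 178 ms
Lookups 2..3 (TLD NS cached -> skip root; new domain -> still ask TLD and auth): local + TLD + auth = 8 + 40 + 50 = 98 ms each
Remaining 2 lookups: 2 * 98 = 196 ms
Total = 178 + 196 = 374 ms

374


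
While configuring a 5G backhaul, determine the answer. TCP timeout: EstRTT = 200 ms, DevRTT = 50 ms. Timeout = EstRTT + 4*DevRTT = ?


Given: EstRTT = 200 ms, DevRTT = 50 ms
Timeout = EstRTT + 4 * DevRTT
4 * DevRTT = 4 * 50 = 200
Timeout = 200 + 200 = 400 ms

400


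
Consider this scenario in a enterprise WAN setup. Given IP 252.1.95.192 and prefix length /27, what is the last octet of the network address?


Given: IP = 252.1.95.192, prefix = /27
Subnet mask = 255.255.255.224
Last octet of IP: 192
Last octet of mask: 224
Network last octet = 192 AND 224 = 192

192


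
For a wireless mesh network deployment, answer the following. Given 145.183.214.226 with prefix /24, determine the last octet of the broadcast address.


Given: IP = 145.183.214.226, prefix = /24
Host bits = 32 - 24 = 8
Network last octet = 226 AND mask = 0
Host part size = 2^8 - 1 = 255
Broadcast last octet = 0 OR 255 = 255

255


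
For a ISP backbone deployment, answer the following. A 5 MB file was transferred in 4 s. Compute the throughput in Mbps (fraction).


Given: file = 5 MB, time = 4 s
File in Mb = 5 * 8 = 40 Mb
Throughput = 40 / 4 Mbps
Throughput = 10 Mbps

10


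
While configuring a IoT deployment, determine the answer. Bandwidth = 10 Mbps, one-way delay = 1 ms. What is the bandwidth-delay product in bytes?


Given: bandwidth = 10 Mbps, delay = 1 ms
BDP in bits = 10 * 10^6 * 1 / 1000
BDP in bits = 10000
BDP in bytes = 10000 / 8 = 1250

1250


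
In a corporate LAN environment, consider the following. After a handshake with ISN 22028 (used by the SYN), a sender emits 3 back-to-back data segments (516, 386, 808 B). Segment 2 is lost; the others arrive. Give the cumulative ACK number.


SYN uses sequence number 22028; first data byte = ISN + 1 = 22029.
Segment 1: SEQ = 22029, len = 516 B, covers [22029, 22544]
Segment 2: SEQ = 22545, len = 386 B, covers [22545, 22930] [LOST]
Segment 3: SEQ = 22931, len = 808 B, covers [22931, 23738]
In-order data received: bytes [22029, 22544] (segments 1..1).
Segment 2 missing -> gap begins at byte 22545; later segments buffered out of order.
Cumulative ACK = next expected in-order byte = 22029 + 516 = 22545

22545


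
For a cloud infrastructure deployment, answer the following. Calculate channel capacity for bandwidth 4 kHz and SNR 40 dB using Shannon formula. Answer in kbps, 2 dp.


Given: B = 4 kHz, SNR = 40 dB
SNR linear = 10^(40/10) = 10000
1 + SNR = 10001
log2(10001) = 13.2878566418
C = 4 * 1000 * 13.2878566418 = 53151.4266 bps
C = 53.151427 kbps -> 53.15 kbps (2 dp)

53.15


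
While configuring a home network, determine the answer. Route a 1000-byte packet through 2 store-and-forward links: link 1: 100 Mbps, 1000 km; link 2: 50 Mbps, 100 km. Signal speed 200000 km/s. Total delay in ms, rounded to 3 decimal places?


Packet = 1000 bytes = 8000 bits. Store-and-forward: sum (t_trans + t_prop) per link.
Link 1: t_trans = 8000/(100*10^6) s = 0.0800 ms; t_prop = 1000/200000 s = 5.0000 ms; subtotal = 5.0800 ms
Link 2: t_trans = 8000/(50*10^6) s = 0.1600 ms; t_prop = 100/200000 s = 0.5000 ms; subtotal = 0.6600 ms
End-to-end = 5.0800 + 0.6600 = 5.7400 ms -> 5.740 ms (3 dp)

5.740


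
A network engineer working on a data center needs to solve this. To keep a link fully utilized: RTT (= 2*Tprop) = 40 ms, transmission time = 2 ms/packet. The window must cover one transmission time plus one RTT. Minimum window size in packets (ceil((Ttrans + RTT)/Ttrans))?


Given: Ttrans = 2 ms, RTT = 40 ms (= 2 * Tprop, Tprop = 20 ms)
Time until first ACK returns = Ttrans + RTT = 2 + 40 = 42 ms
Need W * Ttrans >= Ttrans + RTT  ->  W >= (Ttrans + RTT) / Ttrans
(Ttrans + RTT) / Ttrans = 42 / 2 = 21
W_min = ceil(21) = 21

21


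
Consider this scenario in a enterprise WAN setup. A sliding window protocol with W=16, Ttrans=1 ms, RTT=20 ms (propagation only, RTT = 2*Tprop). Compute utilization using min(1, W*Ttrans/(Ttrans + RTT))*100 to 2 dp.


Given: W = 16, Ttrans = 1 ms, RTT = 20 ms (= 2 * Tprop, Tprop = 10 ms)
Cycle time = Ttrans + RTT = 1 + 20 = 21 ms (first packet sent until its ACK returns)
W * Ttrans = 16 * 1 = 16 ms of sending per cycle
W * Ttrans / (Ttrans + RTT) = 16 / 21 = 0.761905
U = min(1, 0.761905) = 0.761905
U% = 76.19%

76.19


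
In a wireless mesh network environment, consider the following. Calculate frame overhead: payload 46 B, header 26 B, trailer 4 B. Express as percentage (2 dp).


Given: payload = 46 B, header = 26 B, trailer = 4 B
Overhead bytes = header + trailer = 26 + 4 = 30
Total frame = payload + overhead = 46 + 30 = 76
Overhead % = 30 / 76 * 100 = 39.4737% -> 39.47% (2 dp)

39.47


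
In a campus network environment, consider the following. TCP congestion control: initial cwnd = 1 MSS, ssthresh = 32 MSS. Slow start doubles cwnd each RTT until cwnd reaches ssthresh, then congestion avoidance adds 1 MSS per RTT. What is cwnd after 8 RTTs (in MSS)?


RTT 0: cwnd = 1 MSS (initial)
RTT 1: cwnd = 2 MSS (slow start, doubled)
RTT 2: cwnd = 4 MSS (slow start, doubled)
RTT 3: cwnd = 8 MSS (slow start, doubled)
RTT 4: cwnd = 16 MSS (slow start, doubled)
RTT 5: cwnd = 32 MSS (slow start, doubled)
RTT 6: cwnd = 33 MSS (congestion avoidance, +1)
RTT 7: cwnd = 34 MSS (congestion avoidance, +1)
RTT 8: cwnd = 35 MSS (congestion avoidance, +1)

35


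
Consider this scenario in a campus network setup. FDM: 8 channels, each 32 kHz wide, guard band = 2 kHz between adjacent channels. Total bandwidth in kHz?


Given: 8 channels, 32 kHz each, guard = 2 kHz
Channel bandwidth = 8 * 32 = 256 kHz
Guard bands = 7 gaps * 2 kHz = 14 kHz
Total = 256 + 14 = 270 kHz

270


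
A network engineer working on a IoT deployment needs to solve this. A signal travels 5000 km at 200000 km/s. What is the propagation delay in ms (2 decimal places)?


Given: distance = 5000 km, speed = 200000 km/s
Delay = distance / speed = 5000 / 200000 seconds
Delay in ms = 5000 * 1000 / 200000
Delay = 25.0000 ms
Rounded to 2 dp = 25.00 ms

25.00


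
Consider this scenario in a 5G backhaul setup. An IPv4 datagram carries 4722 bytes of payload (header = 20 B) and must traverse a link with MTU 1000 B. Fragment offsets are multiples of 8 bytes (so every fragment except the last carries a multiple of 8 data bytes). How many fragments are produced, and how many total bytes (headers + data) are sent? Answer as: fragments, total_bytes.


Max data per non-final fragment = floor((MTU - header)/8)*8 = floor((1000 - 20)/8)*8 = floor(980/8)*8 = 976 B
Final fragment needs no 8-byte alignment: it can carry up to MTU - header = 980 B
Non-final fragments needed = ceil((payload - 980) / 976) = ceil(3742/976) = ceil(3.8340) = 4
Number of fragments = 4 + 1 = 5
Fragment sizes (data): 4 * 976 B + 818 B (last, 818 <= 980 OK)
Total bytes sent = payload + n_frags * header = 4722 + 5*20 = 4722 + 100 = 4822 B

5, 4822


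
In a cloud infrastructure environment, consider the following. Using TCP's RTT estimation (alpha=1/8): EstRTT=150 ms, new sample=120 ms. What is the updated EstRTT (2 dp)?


Given: EstRTT = 150 ms, SampleRTT = 120 ms, alpha = 1/8
New EstRTT = (1 - alpha) * EstRTT + alpha * SampleRTT
(7/8) * 150 = 131.25
(1/8) * 120 = 15
New EstRTT = 131.25 + 15 = 146.25 ms -> 146.25 ms (2 dp)

146.25


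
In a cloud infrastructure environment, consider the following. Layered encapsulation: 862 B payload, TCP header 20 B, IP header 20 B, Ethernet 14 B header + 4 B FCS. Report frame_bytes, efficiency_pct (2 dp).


TCP segment = 862 + 20 = 882 B
IP packet = 882 + 20 = 902 B
Ethernet frame = 902 + 14 + 4 = 920 B
Efficiency = app / frame = 862 / 920 = 0.936957 = 93.6957% -> 93.70% (2 dp)

920, 93.70


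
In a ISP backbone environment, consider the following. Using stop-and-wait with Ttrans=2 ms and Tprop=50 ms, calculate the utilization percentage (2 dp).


Given: Ttrans = 2 ms, Tprop = 50 ms
RTT = 2 * Tprop = 2 * 50 = 100 ms
U = Ttrans / (Ttrans + RTT)
U = 2 / (2 + 100)
U = 2 / 102 = 0.019608
U% = 1.96%

1.96


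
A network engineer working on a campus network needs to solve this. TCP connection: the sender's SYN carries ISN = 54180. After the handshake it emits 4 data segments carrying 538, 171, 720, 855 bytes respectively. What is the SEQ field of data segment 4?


The SYN occupies sequence number ISN = 54180, so the first data byte is ISN + 1 = 54181.
SEQ of data segment i = (ISN + 1) + sum of payload sizes of segments 1..i-1.
Segment 1: SEQ = 54181, payload = 538 bytes
Segment 2: SEQ = 54719, payload = 171 bytes
Segment 3: SEQ = 54890, payload = 720 bytes
Segment 4: SEQ = 55610, payload = 855 bytes
SEQ of segment 4 = 54181 + 538 + 171 + 720 = 55610

55610


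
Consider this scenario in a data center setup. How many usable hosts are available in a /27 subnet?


Given: subnet mask /27
Host bits = 32 - 27 = 5
Total addresses = 2^5 = 32
Usable hosts = 32 - 2 (network + broadcast) = 30

30


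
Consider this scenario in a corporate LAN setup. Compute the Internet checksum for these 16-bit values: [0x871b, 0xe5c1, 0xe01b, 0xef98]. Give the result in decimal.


Given words: [0x871b, 0xe5c1, 0xe01b, 0xef98]
Step 1: Sum all words
Raw sum = 34587 + 58817 + 57371 + 61336 = 212111
Step 2: Fold carry: (15503 + 3) = 15506
One's complement = ~15506 & 0xFFFF = 50029

50029


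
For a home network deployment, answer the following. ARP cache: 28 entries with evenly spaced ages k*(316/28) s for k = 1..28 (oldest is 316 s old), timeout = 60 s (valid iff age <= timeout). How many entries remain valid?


Ages are k * 316/28 s for k = 1..28 (spacing = 11.2857 s).
Entry k is valid iff k * 316/28 <= 60 iff k <= 28 * 60 / 316 = 5.3165
n_valid = floor(5.3165) = 5
(n_stale = 28 - 5 = 23)

5


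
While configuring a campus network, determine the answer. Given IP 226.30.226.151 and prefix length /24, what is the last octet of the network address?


Given: IP = 226.30.226.151, prefix = /24
Subnet mask = 255.255.255.0
Last octet of IP: 151
Last octet of mask: 0
Network last octet = 151 AND 0 = 0

0


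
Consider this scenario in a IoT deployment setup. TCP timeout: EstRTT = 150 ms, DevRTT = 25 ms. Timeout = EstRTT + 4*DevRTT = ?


Given: EstRTT = 150 ms, DevRTT = 25 ms
Timeout = EstRTT + 4 * DevRTT
4 * DevRTT = 4 * 25 = 100
Timeout = 150 + 100 = 250 ms

250


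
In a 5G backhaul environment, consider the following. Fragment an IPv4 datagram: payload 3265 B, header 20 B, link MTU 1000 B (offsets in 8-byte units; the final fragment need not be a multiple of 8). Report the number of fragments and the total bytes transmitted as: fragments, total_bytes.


Max data per non-final fragment = floor((MTU - header)/8)*8 = floor((1000 - 20)/8)*8 = floor(980/8)*8 = 976 B
Final fragment needs no 8-byte alignment: it can carry up to MTU - header = 980 B
Non-final fragments needed = ceil((payload - 980) / 976) = ceil(2285/976) = ceil(2.3412) = 3
Number of fragments = 3 + 1 = 4
Fragment sizes (data): 3 * 976 B + 337 B (last, 337 <= 980 OK)
Total bytes sent = payload + n_frags * header = 3265 + 4*20 = 3265 + 80 = 3345 B

4, 3345


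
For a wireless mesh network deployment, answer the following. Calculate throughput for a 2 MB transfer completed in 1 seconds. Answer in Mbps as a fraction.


Given: file = 2 MB, time = 1 s
File in Mb = 2 * 8 = 16 Mb
Throughput = 16 / 1 Mbps
Throughput = 16 Mbps

16


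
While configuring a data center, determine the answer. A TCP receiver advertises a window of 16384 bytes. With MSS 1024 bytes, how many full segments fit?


Given: RWND = 16384 bytes, MSS = 1024 bytes
Full segments = floor(RWND / MSS)
Full segments = floor(16384 / 1024)
Full segments = floor(16.0) = 16

16


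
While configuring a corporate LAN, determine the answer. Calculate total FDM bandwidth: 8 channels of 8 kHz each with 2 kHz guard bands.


Given: 8 channels, 8 kHz each, guard = 2 kHz
Channel bandwidth = 8 * 8 = 64 kHz
Guard bands = 7 gaps * 2 kHz = 14 kHz
Total = 64 + 14 = 78 kHz

78


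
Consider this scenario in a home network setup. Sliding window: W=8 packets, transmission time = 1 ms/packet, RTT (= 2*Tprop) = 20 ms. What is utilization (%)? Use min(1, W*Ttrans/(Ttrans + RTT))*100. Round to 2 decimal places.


Given: W = 8, Ttrans = 1 ms, RTT = 20 ms (= 2 * Tprop, Tprop = 10 ms)
Cycle time = Ttrans + RTT = 1 + 20 = 21 ms (first packet sent until its ACK returns)
W * Ttrans = 8 * 1 = 8 ms of sending per cycle
W * Ttrans / (Ttrans + RTT) = 8 / 21 = 0.380952
U = min(1, 0.380952) = 0.380952
U% = 38.10%

38.10


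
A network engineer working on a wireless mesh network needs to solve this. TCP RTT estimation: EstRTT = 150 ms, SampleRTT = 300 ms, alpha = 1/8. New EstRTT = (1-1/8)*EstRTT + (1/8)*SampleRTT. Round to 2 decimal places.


Given: EstRTT = 150 ms, SampleRTT = 300 ms, alpha = 1/8
New EstRTT = (1 - alpha) * EstRTT + alpha * SampleRTT
(7/8) * 150 = 131.25
(1/8) * 300 = 37.5
New EstRTT = 131.25 + 37.5 = 168.75 ms -> 168.75 ms (2 dp)

168.75


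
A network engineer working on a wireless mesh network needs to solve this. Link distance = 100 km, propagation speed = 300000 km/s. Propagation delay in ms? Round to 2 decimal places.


Given: distance = 100 km, speed = 300000 km/s
Delay = distance / speed = 100 / 300000 seconds
Delay in ms = 100 * 1000 / 300000
Delay = 0.3333 ms
Rounded to 2 dp = 0.33 ms

0.33


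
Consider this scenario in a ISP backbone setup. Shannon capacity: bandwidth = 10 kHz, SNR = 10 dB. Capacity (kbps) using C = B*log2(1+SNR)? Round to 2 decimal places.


Given: B = 10 kHz, SNR = 10 dB
SNR linear = 10^(10/10) = 10
1 + SNR = 11
log2(11) = 3.4594316186
C = 10 * 1000 * 3.4594316186 = 34594.3162 bps
C = 34.594316 kbps -> 34.59 kbps (2 dp)

34.59


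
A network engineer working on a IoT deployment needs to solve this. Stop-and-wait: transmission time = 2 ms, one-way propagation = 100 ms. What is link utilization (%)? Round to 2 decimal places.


Given: Ttrans = 2 ms, Tprop = 100 ms
RTT = 2 * Tprop = 2 * 100 = 200 ms
U = Ttrans / (Ttrans + RTT)
U = 2 / (2 + 200)
U = 2 / 202 = 0.009901
U% = 0.99%

0.99
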